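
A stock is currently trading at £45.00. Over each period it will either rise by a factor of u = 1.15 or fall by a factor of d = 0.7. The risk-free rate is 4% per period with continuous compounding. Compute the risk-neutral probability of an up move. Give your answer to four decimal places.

Risk-neutral probability p = (e^0.04 − 0.7)/(1.15 − 0.7) = 0.3408/0.4500 = 0.7574

p = 0.7574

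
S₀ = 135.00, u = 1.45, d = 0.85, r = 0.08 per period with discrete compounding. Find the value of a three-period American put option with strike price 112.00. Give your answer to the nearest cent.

Risk-neutral probability p = (1 + 0.08 − 0.85)/(1.45 − 0.85) = 0.2300/0.6000 = 0.3833
Terminal stock prices: S_uuu = 411.6, S_uud = 241.3, S_udd = 141.4, S_ddd = 82.91
Terminal payoffs (K − S): max(-299.6, 0) = 0, max(-129.3, 0) = 0, max(-29.43, 0) = 0, max(29.09, 0) = 29.09
Node uu (S = 283.8): continuation = 1/1.08·[0.3833·0.0000 + 0.6167·0.0000] = 0.0000; exercise value = 0.0000 ≤ continuation, so V_uu = 0.0000
Node ud (S = 166.4): continuation = 1/1.08·[0.3833·0.0000 + 0.6167·0.0000] = 0.0000; exercise value = 0.0000 ≤ continuation, so V_ud = 0.0000
Node dd (S = 97.54): continuation = 1/1.08·[0.3833·0.0000 + 0.6167·29.0931] = 16.6118; exercise value = 14.4625 ≤ continuation, so V_dd = 16.6118
Node u (S = 195.8): continuation = 1/1.08·[0.3833·0.0000 + 0.6167·0.0000] = 0.0000; exercise value = 0.0000 ≤ continuation, so V_u = 0.0000
Node d (S = 114.8): continuation = 1/1.08·[0.3833·0.0000 + 0.6167·16.6118] = 9.4851; exercise value = 0.0000 ≤ continuation, so V_d = 9.4851
Node 0 (S = 135): continuation = 1/1.08·[0.3833·0.0000 + 0.6167·9.4851] = 5.4159; exercise value = 0.0000 ≤ continuation, so V_0 = 5.4159

5.42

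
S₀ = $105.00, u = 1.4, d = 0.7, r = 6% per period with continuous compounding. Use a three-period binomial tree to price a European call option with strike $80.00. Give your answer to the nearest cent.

$44.73

Risk-neutral probability p = (e^0.06 − 0.7)/(1.4 − 0.7) = 0.3618/0.7000 = 0.5169
Terminal stock prices: S_uuu = 288.1, S_uud = 144.1, S_udd = 72.03, S_ddd = 36.01
Terminal payoffs (S − K): max(208.1, 0) = 208.1, max(64.06, 0) = 64.06, max(-7.97, 0) = 0, max(-43.99, 0) = 0
Node uu (S = 205.8): V_uu = e^(−0.06)·[0.5169·208.1200 + 0.4831·64.0600] = 130.4588
Node ud (S = 102.9): V_ud = e^(−0.06)·[0.5169·64.0600 + 0.4831·0.0000] = 31.1848
Node dd (S = 51.45): V_dd = e^(−0.06)·[0.5169·0.0000 + 0.4831·0.0000] = 0.0000
Node u (S = 147): V_u = e^(−0.06)·[0.5169·130.4588 + 0.4831·31.1848] = 77.6960
Node d (S = 73.5): V_d = e^(−0.06)·[0.5169·31.1848 + 0.4831·0.0000] = 15.1810
Node 0 (S = 105): V_0 = e^(−0.06)·[0.5169·77.6960 + 0.4831·15.1810] = 44.7297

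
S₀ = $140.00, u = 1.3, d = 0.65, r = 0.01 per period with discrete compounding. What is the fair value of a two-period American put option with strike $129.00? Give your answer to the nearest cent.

Risk-neutral probability p = (1 + 0.01 − 0.65)/(1.3 − 0.65) = 0.3600/0.6500 = 0.5538
Terminal stock prices: S_uu = 236.6, S_ud = 118.3, S_dd = 59.15
Terminal payoffs (K − S): max(-107.6, 0) = 0, max(10.7, 0) = 10.7, max(69.85, 0) = 69.85
Node u (S = 182): continuation = 1/1.01·[0.5538·0.0000 + 0.4462·10.7000] = 4.7266; exercise value = 0.0000 ≤ continuation, so V_u = 4.7266
Node d (S = 91): continuation = 1/1.01·[0.5538·10.7000 + 0.4462·69.8500] = 36.7228; exercise value = 38.0000 > continuation, so V_d = 38.0000 (exercise)
Node 0 (S = 140): continuation = 1/1.01·[0.5538·4.7266 + 0.4462·38.0000] = 19.3779; exercise value = 0.0000 ≤ continuation, so V_0 = 19.3779

$19.38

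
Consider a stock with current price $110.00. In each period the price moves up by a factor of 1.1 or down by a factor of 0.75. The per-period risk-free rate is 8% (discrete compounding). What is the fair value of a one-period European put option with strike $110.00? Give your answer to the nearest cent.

Risk-neutral probability p = (1 + 0.08 − 0.75)/(1.1 − 0.75) = 0.3300/0.3500 = 0.9429
Terminal stock prices: S_u = 121, S_d = 82.5
Terminal payoffs (K − S): max(-11, 0) = 0, max(27.5, 0) = 27.5
Node 0 (S = 110): V_0 = 1/1.08·[0.9429·0.0000 + 0.0571·27.5000] = 1.4550

$1.46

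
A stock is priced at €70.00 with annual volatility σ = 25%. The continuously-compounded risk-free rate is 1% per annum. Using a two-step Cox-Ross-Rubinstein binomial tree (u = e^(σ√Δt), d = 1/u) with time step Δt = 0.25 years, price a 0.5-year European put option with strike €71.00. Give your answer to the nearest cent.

€4.95

CRR parameters: u = e^(σ√Δt) = e^(0.25·√0.25) = 1.1331, d = 1/u = 0.8825
Per-period rate: rΔt = 0.01·0.25 = 0.0025, so R = e^0.0025 = 1.0025
Risk-neutral probability p = (e^0.0025 − 0.8825)/(1.1331 − 0.8825) = 0.1200/0.2507 = 0.4788
Terminal stock prices: S_uu = 89.88, S_ud = 70, S_dd = 54.52
Terminal payoffs (K − S): max(-18.88, 0) = 0, max(1, 0) = 1, max(16.48, 0) = 16.48
Node u (S = 79.32): V_u = e^(−0.0025)·[0.4788·0.0000 + 0.5212·1.0000] = 0.5199
Node d (S = 61.77): V_d = e^(−0.0025)·[0.4788·1.0000 + 0.5212·16.4839] = 9.0479
Node 0 (S = 70): V_0 = e^(−0.0025)·[0.4788·0.5199 + 0.5212·9.0479] = 4.9525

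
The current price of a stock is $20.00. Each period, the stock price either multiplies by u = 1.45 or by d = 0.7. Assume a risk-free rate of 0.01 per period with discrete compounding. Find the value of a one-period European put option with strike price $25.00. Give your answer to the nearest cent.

$6.39

Risk-neutral probability p = (1 + 0.01 − 0.7)/(1.45 − 0.7) = 0.3100/0.7500 = 0.4133
Terminal stock prices: S_u = 29, S_d = 14
Terminal payoffs (K − S): max(-4, 0) = 0, max(11, 0) = 11
Node 0 (S = 20): V_0 = 1/1.01·[0.4133·0.0000 + 0.5867·11.0000] = 6.3894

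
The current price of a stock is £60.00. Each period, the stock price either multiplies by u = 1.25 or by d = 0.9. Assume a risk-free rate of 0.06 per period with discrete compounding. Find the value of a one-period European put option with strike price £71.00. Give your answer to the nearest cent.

£8.71

Risk-neutral probability p = (1 + 0.06 − 0.9)/(1.25 − 0.9) = 0.1600/0.3500 = 0.4571
Terminal stock prices: S_u = 75, S_d = 54
Terminal payoffs (K − S): max(-4, 0) = 0, max(17, 0) = 17
Node 0 (S = 60): V_0 = 1/1.06·[0.4571·0.0000 + 0.5429·17.0000] = 8.7062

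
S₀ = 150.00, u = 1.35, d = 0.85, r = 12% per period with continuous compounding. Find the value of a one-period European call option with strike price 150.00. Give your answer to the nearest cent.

Risk-neutral probability p = (e^0.12 − 0.85)/(1.35 − 0.85) = 0.2775/0.5000 = 0.5550
Terminal stock prices: S_u = 202.5, S_d = 127.5
Terminal payoffs (S − K): max(52.5, 0) = 52.5, max(-22.5, 0) = 0
Node 0 (S = 150): V_0 = e^(−0.12)·[0.5550·52.5000 + 0.4450·0.0000] = 25.8424

25.84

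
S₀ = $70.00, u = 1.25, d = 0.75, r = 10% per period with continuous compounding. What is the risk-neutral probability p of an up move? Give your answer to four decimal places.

p = 0.7103

Risk-neutral probability p = (e^0.1 − 0.75)/(1.25 − 0.75) = 0.3552/0.5000 = 0.7103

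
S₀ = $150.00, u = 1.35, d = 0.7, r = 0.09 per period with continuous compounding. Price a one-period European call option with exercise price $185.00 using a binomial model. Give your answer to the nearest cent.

$9.70

Risk-neutral probability p = (e^0.09 − 0.7)/(1.35 − 0.7) = 0.3942/0.6500 = 0.6064
Terminal stock prices: S_u = 202.5, S_d = 105
Terminal payoffs (S − K): max(17.5, 0) = 17.5, max(-80, 0) = 0
Node 0 (S = 150): V_0 = e^(−0.09)·[0.6064·17.5000 + 0.3936·0.0000] = 9.6990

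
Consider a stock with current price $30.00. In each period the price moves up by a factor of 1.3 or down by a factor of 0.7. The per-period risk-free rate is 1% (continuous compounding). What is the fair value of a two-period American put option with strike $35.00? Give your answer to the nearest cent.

$8.58

Risk-neutral probability p = (e^0.01 − 0.7)/(1.3 − 0.7) = 0.3101/0.6000 = 0.5168
Terminal stock prices: S_uu = 50.7, S_ud = 27.3, S_dd = 14.7
Terminal payoffs (K − S): max(-15.7, 0) = 0, max(7.7, 0) = 7.7, max(20.3, 0) = 20.3
Node u (S = 39): continuation = e^(−0.01)·[0.5168·0.0000 + 0.4832·7.7000] = 3.6840; exercise value = 0.0000 ≤ continuation, so V_u = 3.6840
Node d (S = 21): continuation = e^(−0.01)·[0.5168·7.7000 + 0.4832·20.3000] = 13.6517; exercise value = 14.0000 > continuation, so V_d = 14.0000 (exercise)
Node 0 (S = 30): continuation = e^(−0.01)·[0.5168·3.6840 + 0.4832·14.0000] = 8.5829; exercise value = 5.0000 ≤ continuation, so V_0 = 8.5829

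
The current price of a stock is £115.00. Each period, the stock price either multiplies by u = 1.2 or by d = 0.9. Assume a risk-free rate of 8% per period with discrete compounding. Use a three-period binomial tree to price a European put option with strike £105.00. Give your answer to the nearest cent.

Risk-neutral probability p = (1 + 0.08 − 0.9)/(1.2 − 0.9) = 0.1800/0.3000 = 0.6000
Terminal stock prices: S_uuu = 198.7, S_uud = 149, S_udd = 111.8, S_ddd = 83.84
Terminal payoffs (K − S): max(-93.72, 0) = 0, max(-44.04, 0) = 0, max(-6.78, 0) = 0, max(21.16, 0) = 21.16
Node uu (S = 165.6): V_uu = 1/1.08·[0.6000·0.0000 + 0.4000·0.0000] = 0.0000
Node ud (S = 124.2): V_ud = 1/1.08·[0.6000·0.0000 + 0.4000·0.0000] = 0.0000
Node dd (S = 93.15): V_dd = 1/1.08·[0.6000·0.0000 + 0.4000·21.1650] = 7.8389
Node u (S = 138): V_u = 1/1.08·[0.6000·0.0000 + 0.4000·0.0000] = 0.0000
Node d (S = 103.5): V_d = 1/1.08·[0.6000·0.0000 + 0.4000·7.8389] = 2.9033
Node 0 (S = 115): V_0 = 1/1.08·[0.6000·0.0000 + 0.4000·2.9033] = 1.0753

£1.08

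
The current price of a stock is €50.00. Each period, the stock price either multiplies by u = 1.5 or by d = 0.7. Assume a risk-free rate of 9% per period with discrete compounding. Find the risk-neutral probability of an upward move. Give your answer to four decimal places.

p = 0.4875

Risk-neutral probability p = (1 + 0.09 − 0.7)/(1.5 − 0.7) = 0.3900/0.8000 = 0.4875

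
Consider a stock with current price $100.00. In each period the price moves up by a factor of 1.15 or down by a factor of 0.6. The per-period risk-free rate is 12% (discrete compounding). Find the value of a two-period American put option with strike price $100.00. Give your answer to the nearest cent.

$3.22

Risk-neutral probability p = (1 + 0.12 − 0.6)/(1.15 − 0.6) = 0.5200/0.5500 = 0.9455
Terminal stock prices: S_uu = 132.2, S_ud = 69, S_dd = 36
Terminal payoffs (K − S): max(-32.25, 0) = 0, max(31, 0) = 31, max(64, 0) = 64
Node u (S = 115): continuation = 1/1.12·[0.9455·0.0000 + 0.0545·31.0000] = 1.5097; exercise value = 0.0000 ≤ continuation, so V_u = 1.5097
Node d (S = 60): continuation = 1/1.12·[0.9455·31.0000 + 0.0545·64.0000] = 29.2857; exercise value = 40.0000 > continuation, so V_d = 40.0000 (exercise)
Node 0 (S = 100): continuation = 1/1.12·[0.9455·1.5097 + 0.0545·40.0000] = 3.2225; exercise value = 0.0000 ≤ continuation, so V_0 = 3.2225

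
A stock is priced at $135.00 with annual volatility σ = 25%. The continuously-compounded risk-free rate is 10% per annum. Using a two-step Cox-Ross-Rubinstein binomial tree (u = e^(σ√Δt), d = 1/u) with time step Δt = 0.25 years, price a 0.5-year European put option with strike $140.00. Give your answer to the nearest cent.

$8.47

CRR parameters: u = e^(σ√Δt) = e^(0.25·√0.25) = 1.1331, d = 1/u = 0.8825
Per-period rate: rΔt = 0.1·0.25 = 0.025, so R = e^0.025 = 1.0253
Risk-neutral probability p = (e^0.025 − 0.8825)/(1.1331 − 0.8825) = 0.1428/0.2507 = 0.5698
Terminal stock prices: S_uu = 173.3, S_ud = 135, S_dd = 105.1
Terminal payoffs (K − S): max(-33.34, 0) = 0, max(5, 0) = 5, max(34.86, 0) = 34.86
Node u (S = 153): V_u = e^(−0.025)·[0.5698·0.0000 + 0.4302·5.0000] = 2.0980
Node d (S = 119.1): V_d = e^(−0.025)·[0.5698·5.0000 + 0.4302·34.8619] = 17.4063
Node 0 (S = 135): V_0 = e^(−0.025)·[0.5698·2.0980 + 0.4302·17.4063] = 8.4694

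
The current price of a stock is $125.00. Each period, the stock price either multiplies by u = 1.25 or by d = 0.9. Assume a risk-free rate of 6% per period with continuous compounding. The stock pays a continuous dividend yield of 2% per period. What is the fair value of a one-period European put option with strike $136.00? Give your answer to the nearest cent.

Per-period risk-free factor R = e^0.06 = 1.0618; dividend-adjusted growth = e^(0.06−0.02) = 1.0408.
Risk-neutral probability p = (1.0408 − 0.9)/(1.25 − 0.9) = 0.1408/0.3500 = 0.4023
Terminal stock prices: S_u = 156.2, S_d = 112.5
Terminal payoffs (K − S): max(-20.25, 0) = 0, max(23.5, 0) = 23.5
Node 0 (S = 125): V_0 = e^(−0.06)·[0.4023·0.0000 + 0.5977·23.5000] = 13.2276

$13.23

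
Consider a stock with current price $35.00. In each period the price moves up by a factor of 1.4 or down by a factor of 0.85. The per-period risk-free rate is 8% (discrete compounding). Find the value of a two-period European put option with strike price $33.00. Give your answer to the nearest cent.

Risk-neutral probability p = (1 + 0.08 − 0.85)/(1.4 − 0.85) = 0.2300/0.5500 = 0.4182
Terminal stock prices: S_uu = 68.6, S_ud = 41.65, S_dd = 25.29
Terminal payoffs (K − S): max(-35.6, 0) = 0, max(-8.65, 0) = 0, max(7.713, 0) = 7.713
Node u (S = 49): V_u = 1/1.08·[0.4182·0.0000 + 0.5818·0.0000] = 0.0000
Node d (S = 29.75): V_d = 1/1.08·[0.4182·0.0000 + 0.5818·7.7125] = 4.1549
Node 0 (S = 35): V_0 = 1/1.08·[0.4182·0.0000 + 0.5818·4.1549] = 2.2383

$2.24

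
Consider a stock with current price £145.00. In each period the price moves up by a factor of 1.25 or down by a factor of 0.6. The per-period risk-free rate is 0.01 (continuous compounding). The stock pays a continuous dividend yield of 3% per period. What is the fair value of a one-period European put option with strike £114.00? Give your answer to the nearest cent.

Per-period risk-free factor R = e^0.01 = 1.0101; dividend-adjusted growth = e^(0.01−0.03) = 0.9802.
Risk-neutral probability p = (0.9802 − 0.6)/(1.25 − 0.6) = 0.3802/0.6500 = 0.5849
Terminal stock prices: S_u = 181.2, S_d = 87
Terminal payoffs (K − S): max(-67.25, 0) = 0, max(27, 0) = 27
Node 0 (S = 145): V_0 = e^(−0.01)·[0.5849·0.0000 + 0.4151·27.0000] = 11.0956

£11.10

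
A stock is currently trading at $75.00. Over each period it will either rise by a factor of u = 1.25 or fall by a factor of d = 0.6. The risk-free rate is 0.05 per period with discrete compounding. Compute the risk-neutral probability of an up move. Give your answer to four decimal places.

Risk-neutral probability p = (1 + 0.05 − 0.6)/(1.25 − 0.6) = 0.4500/0.6500 = 0.6923

p = 0.6923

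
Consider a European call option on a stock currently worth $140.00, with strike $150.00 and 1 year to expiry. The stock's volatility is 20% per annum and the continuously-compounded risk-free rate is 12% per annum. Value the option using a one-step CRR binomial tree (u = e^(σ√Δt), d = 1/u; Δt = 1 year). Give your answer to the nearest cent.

CRR parameters: u = e^(σ√Δt) = e^(0.2·√1) = 1.2214, d = 1/u = 0.8187
Per-period rate: rΔt = 0.12·1 = 0.12, so R = e^0.12 = 1.1275
Risk-neutral probability p = (e^0.12 − 0.8187)/(1.2214 − 0.8187) = 0.3088/0.4027 = 0.7668
Terminal stock prices: S_u = 171, S_d = 114.6
Terminal payoffs (S − K): max(21, 0) = 21, max(-35.38, 0) = 0
Node 0 (S = 140): V_0 = e^(−0.12)·[0.7668·20.9964 + 0.2332·0.0000] = 14.2793

$14.28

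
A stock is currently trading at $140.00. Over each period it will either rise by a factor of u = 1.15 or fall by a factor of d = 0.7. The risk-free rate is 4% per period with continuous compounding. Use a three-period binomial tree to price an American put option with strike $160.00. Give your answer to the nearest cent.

Risk-neutral probability p = (e^0.04 − 0.7)/(1.15 − 0.7) = 0.3408/0.4500 = 0.7574
Terminal stock prices: S_uuu = 212.9, S_uud = 129.6, S_udd = 78.89, S_ddd = 48.02
Terminal payoffs (K − S): max(-52.92, 0) = 0, max(30.4, 0) = 30.4, max(81.11, 0) = 81.11, max(112, 0) = 112
Node uu (S = 185.1): continuation = e^(−0.04)·[0.7574·0.0000 + 0.2426·30.3950] = 7.0859; exercise value = 0.0000 ≤ continuation, so V_uu = 7.0859
Node ud (S = 112.7): continuation = e^(−0.04)·[0.7574·30.3950 + 0.2426·81.1100] = 41.0263; exercise value = 47.3000 > continuation, so V_ud = 47.3000 (exercise)
Node dd (S = 68.6): continuation = e^(−0.04)·[0.7574·81.1100 + 0.2426·111.9800] = 85.1263; exercise value = 91.4000 > continuation, so V_dd = 91.4000 (exercise)
Node u (S = 161): continuation = e^(−0.04)·[0.7574·7.0859 + 0.2426·47.3000] = 16.1831; exercise value = 0.0000 ≤ continuation, so V_u = 16.1831
Node d (S = 98): continuation = e^(−0.04)·[0.7574·47.3000 + 0.2426·91.4000] = 55.7263; exercise value = 62.0000 > continuation, so V_d = 62.0000 (exercise)
Node 0 (S = 140): continuation = e^(−0.04)·[0.7574·16.1831 + 0.2426·62.0000] = 26.2298; exercise value = 20.0000 ≤ continuation, so V_0 = 26.2298

$26.23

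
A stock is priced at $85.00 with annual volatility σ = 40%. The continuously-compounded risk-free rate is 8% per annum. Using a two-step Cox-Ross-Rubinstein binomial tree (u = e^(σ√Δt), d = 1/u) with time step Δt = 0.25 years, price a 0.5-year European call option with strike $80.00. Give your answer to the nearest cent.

$13.66

CRR parameters: u = e^(σ√Δt) = e^(0.4·√0.25) = 1.2214, d = 1/u = 0.8187
Per-period rate: rΔt = 0.08·0.25 = 0.02, so R = e^0.02 = 1.0202
Risk-neutral probability p = (e^0.02 − 0.8187)/(1.2214 − 0.8187) = 0.2015/0.4027 = 0.5003
Terminal stock prices: S_uu = 126.8, S_ud = 85, S_dd = 56.98
Terminal payoffs (S − K): max(46.81, 0) = 46.81, max(5, 0) = 5, max(-23.02, 0) = 0
Node u (S = 103.8): V_u = e^(−0.02)·[0.5003·46.8051 + 0.4997·5.0000] = 25.4033
Node d (S = 69.59): V_d = e^(−0.02)·[0.5003·5.0000 + 0.4997·0.0000] = 2.4521
Node 0 (S = 85): V_0 = e^(−0.02)·[0.5003·25.4033 + 0.4997·2.4521] = 13.6595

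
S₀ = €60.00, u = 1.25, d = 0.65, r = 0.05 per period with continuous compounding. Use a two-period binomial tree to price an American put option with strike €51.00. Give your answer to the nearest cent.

Risk-neutral probability p = (e^0.05 − 0.65)/(1.25 − 0.65) = 0.4013/0.6000 = 0.6688
Terminal stock prices: S_uu = 93.75, S_ud = 48.75, S_dd = 25.35
Terminal payoffs (K − S): max(-42.75, 0) = 0, max(2.25, 0) = 2.25, max(25.65, 0) = 25.65
Node u (S = 75): continuation = e^(−0.05)·[0.6688·0.0000 + 0.3312·2.2500] = 0.7089; exercise value = 0.0000 ≤ continuation, so V_u = 0.7089
Node d (S = 39): continuation = e^(−0.05)·[0.6688·2.2500 + 0.3312·25.6500] = 9.5127; exercise value = 12.0000 > continuation, so V_d = 12.0000 (exercise)
Node 0 (S = 60): continuation = e^(−0.05)·[0.6688·0.7089 + 0.3312·12.0000] = 4.2317; exercise value = 0.0000 ≤ continuation, so V_0 = 4.2317

€4.23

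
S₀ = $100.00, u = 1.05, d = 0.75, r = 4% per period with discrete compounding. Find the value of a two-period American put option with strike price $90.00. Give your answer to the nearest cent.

$0.82

Risk-neutral probability p = (1 + 0.04 − 0.75)/(1.05 − 0.75) = 0.2900/0.3000 = 0.9667
Terminal stock prices: S_uu = 110.2, S_ud = 78.75, S_dd = 56.25
Terminal payoffs (K − S): max(-20.25, 0) = 0, max(11.25, 0) = 11.25, max(33.75, 0) = 33.75
Node u (S = 105): continuation = 1/1.04·[0.9667·0.0000 + 0.0333·11.2500] = 0.3606; exercise value = 0.0000 ≤ continuation, so V_u = 0.3606
Node d (S = 75): continuation = 1/1.04·[0.9667·11.2500 + 0.0333·33.7500] = 11.5385; exercise value = 15.0000 > continuation, so V_d = 15.0000 (exercise)
Node 0 (S = 100): continuation = 1/1.04·[0.9667·0.3606 + 0.0333·15.0000] = 0.8159; exercise value = 0.0000 ≤ continuation, so V_0 = 0.8159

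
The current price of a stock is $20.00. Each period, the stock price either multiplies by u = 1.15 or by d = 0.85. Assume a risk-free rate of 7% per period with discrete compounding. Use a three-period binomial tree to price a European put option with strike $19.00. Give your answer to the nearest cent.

Risk-neutral probability p = (1 + 0.07 − 0.85)/(1.15 − 0.85) = 0.2200/0.3000 = 0.7333
Terminal stock prices: S_uuu = 30.42, S_uud = 22.48, S_udd = 16.62, S_ddd = 12.28
Terminal payoffs (K − S): max(-11.42, 0) = 0, max(-3.482, 0) = 0, max(2.383, 0) = 2.383, max(6.718, 0) = 6.718
Node uu (S = 26.45): V_uu = 1/1.07·[0.7333·0.0000 + 0.2667·0.0000] = 0.0000
Node ud (S = 19.55): V_ud = 1/1.07·[0.7333·0.0000 + 0.2667·2.3825] = 0.5938
Node dd (S = 14.45): V_dd = 1/1.07·[0.7333·2.3825 + 0.2667·6.7175] = 3.3070
Node u (S = 23): V_u = 1/1.07·[0.7333·0.0000 + 0.2667·0.5938] = 0.1480
Node d (S = 17): V_d = 1/1.07·[0.7333·0.5938 + 0.2667·3.3070] = 1.2311
Node 0 (S = 20): V_0 = 1/1.07·[0.7333·0.1480 + 0.2667·1.2311] = 0.4082

$0.41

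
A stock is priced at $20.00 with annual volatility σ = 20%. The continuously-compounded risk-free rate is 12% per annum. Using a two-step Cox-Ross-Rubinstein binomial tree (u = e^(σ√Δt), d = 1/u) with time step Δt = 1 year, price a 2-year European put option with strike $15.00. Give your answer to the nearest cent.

CRR parameters: u = e^(σ√Δt) = e^(0.2·√1) = 1.2214, d = 1/u = 0.8187
Per-period rate: rΔt = 0.12·1 = 0.12, so R = e^0.12 = 1.1275
Risk-neutral probability p = (e^0.12 − 0.8187)/(1.2214 − 0.8187) = 0.3088/0.4027 = 0.7668
Terminal stock prices: S_uu = 29.84, S_ud = 20, S_dd = 13.41
Terminal payoffs (K − S): max(-14.84, 0) = 0, max(-5, 0) = 0, max(1.594, 0) = 1.594
Node u (S = 24.43): V_u = e^(−0.12)·[0.7668·0.0000 + 0.2332·0.0000] = 0.0000
Node d (S = 16.37): V_d = e^(−0.12)·[0.7668·0.0000 + 0.2332·1.5936] = 0.3296
Node 0 (S = 20): V_0 = e^(−0.12)·[0.7668·0.0000 + 0.2332·0.3296] = 0.0682

$0.07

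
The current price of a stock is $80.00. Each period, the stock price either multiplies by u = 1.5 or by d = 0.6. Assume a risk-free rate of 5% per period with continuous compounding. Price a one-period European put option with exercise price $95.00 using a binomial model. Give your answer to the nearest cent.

$22.29

Risk-neutral probability p = (e^0.05 − 0.6)/(1.5 − 0.6) = 0.4513/0.9000 = 0.5014
Terminal stock prices: S_u = 120, S_d = 48
Terminal payoffs (K − S): max(-25, 0) = 0, max(47, 0) = 47
Node 0 (S = 80): V_0 = e^(−0.05)·[0.5014·0.0000 + 0.4986·47.0000] = 22.2907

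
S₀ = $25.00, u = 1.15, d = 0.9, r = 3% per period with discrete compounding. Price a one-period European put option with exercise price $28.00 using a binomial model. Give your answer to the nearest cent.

Risk-neutral probability p = (1 + 0.03 − 0.9)/(1.15 − 0.9) = 0.1300/0.2500 = 0.5200
Terminal stock prices: S_u = 28.75, S_d = 22.5
Terminal payoffs (K − S): max(-0.75, 0) = 0, max(5.5, 0) = 5.5
Node 0 (S = 25): V_0 = 1/1.03·[0.5200·0.0000 + 0.4800·5.5000] = 2.5631

$2.56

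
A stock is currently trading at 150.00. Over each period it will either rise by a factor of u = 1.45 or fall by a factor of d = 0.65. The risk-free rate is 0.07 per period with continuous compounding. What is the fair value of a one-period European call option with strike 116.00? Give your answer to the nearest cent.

Risk-neutral probability p = (e^0.07 − 0.65)/(1.45 − 0.65) = 0.4225/0.8000 = 0.5281
Terminal stock prices: S_u = 217.5, S_d = 97.5
Terminal payoffs (S − K): max(101.5, 0) = 101.5, max(-18.5, 0) = 0
Node 0 (S = 150): V_0 = e^(−0.07)·[0.5281·101.5000 + 0.4719·0.0000] = 49.9816

49.98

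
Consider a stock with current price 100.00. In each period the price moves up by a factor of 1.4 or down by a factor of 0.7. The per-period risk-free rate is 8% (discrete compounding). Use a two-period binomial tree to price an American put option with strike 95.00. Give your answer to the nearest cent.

Risk-neutral probability p = (1 + 0.08 − 0.7)/(1.4 − 0.7) = 0.3800/0.7000 = 0.5429
Terminal stock prices: S_uu = 196, S_ud = 98, S_dd = 49
Terminal payoffs (K − S): max(-101, 0) = 0, max(-3, 0) = 0, max(46, 0) = 46
Node u (S = 140): continuation = 1/1.08·[0.5429·0.0000 + 0.4571·0.0000] = 0.0000; exercise value = 0.0000 ≤ continuation, so V_u = 0.0000
Node d (S = 70): continuation = 1/1.08·[0.5429·0.0000 + 0.4571·46.0000] = 19.4709; exercise value = 25.0000 > continuation, so V_d = 25.0000 (exercise)
Node 0 (S = 100): continuation = 1/1.08·[0.5429·0.0000 + 0.4571·25.0000] = 10.5820; exercise value = 0.0000 ≤ continuation, so V_0 = 10.5820

10.58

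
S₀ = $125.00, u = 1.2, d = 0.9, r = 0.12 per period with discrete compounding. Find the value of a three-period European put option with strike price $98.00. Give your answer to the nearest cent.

$0.09

Risk-neutral probability p = (1 + 0.12 − 0.9)/(1.2 − 0.9) = 0.2200/0.3000 = 0.7333
Terminal stock prices: S_uuu = 216, S_uud = 162, S_udd = 121.5, S_ddd = 91.13
Terminal payoffs (K − S): max(-118, 0) = 0, max(-64, 0) = 0, max(-23.5, 0) = 0, max(6.875, 0) = 6.875
Node uu (S = 180): V_uu = 1/1.12·[0.7333·0.0000 + 0.2667·0.0000] = 0.0000
Node ud (S = 135): V_ud = 1/1.12·[0.7333·0.0000 + 0.2667·0.0000] = 0.0000
Node dd (S = 101.2): V_dd = 1/1.12·[0.7333·0.0000 + 0.2667·6.8750] = 1.6369
Node u (S = 150): V_u = 1/1.12·[0.7333·0.0000 + 0.2667·0.0000] = 0.0000
Node d (S = 112.5): V_d = 1/1.12·[0.7333·0.0000 + 0.2667·1.6369] = 0.3897
Node 0 (S = 125): V_0 = 1/1.12·[0.7333·0.0000 + 0.2667·0.3897] = 0.0928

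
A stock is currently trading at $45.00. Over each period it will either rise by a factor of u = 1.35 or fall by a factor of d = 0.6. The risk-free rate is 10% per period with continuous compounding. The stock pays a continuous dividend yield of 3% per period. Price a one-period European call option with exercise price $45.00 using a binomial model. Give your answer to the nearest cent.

$8.98

Per-period risk-free factor R = e^0.1 = 1.1052; dividend-adjusted growth = e^(0.1−0.03) = 1.0725.
Risk-neutral probability p = (1.0725 − 0.6)/(1.35 − 0.6) = 0.4725/0.7500 = 0.6300
Terminal stock prices: S_u = 60.75, S_d = 27
Terminal payoffs (S − K): max(15.75, 0) = 15.75, max(-18, 0) = 0
Node 0 (S = 45): V_0 = e^(−0.1)·[0.6300·15.7500 + 0.3700·0.0000] = 8.9784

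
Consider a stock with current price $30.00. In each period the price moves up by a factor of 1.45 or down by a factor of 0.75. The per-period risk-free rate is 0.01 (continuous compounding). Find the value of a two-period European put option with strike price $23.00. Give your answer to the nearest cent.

$2.37

Risk-neutral probability p = (e^0.01 − 0.75)/(1.45 − 0.75) = 0.2601/0.7000 = 0.3715
Terminal stock prices: S_uu = 63.08, S_ud = 32.62, S_dd = 16.88
Terminal payoffs (K − S): max(-40.08, 0) = 0, max(-9.625, 0) = 0, max(6.125, 0) = 6.125
Node u (S = 43.5): V_u = e^(−0.01)·[0.3715·0.0000 + 0.6285·0.0000] = 0.0000
Node d (S = 22.5): V_d = e^(−0.01)·[0.3715·0.0000 + 0.6285·6.1250] = 3.8113
Node 0 (S = 30): V_0 = e^(−0.01)·[0.3715·0.0000 + 0.6285·3.8113] = 2.3715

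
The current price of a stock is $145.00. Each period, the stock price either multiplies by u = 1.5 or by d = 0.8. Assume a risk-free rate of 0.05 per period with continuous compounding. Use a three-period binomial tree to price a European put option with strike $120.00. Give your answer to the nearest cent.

Risk-neutral probability p = (e^0.05 − 0.8)/(1.5 − 0.8) = 0.2513/0.7000 = 0.3590
Terminal stock prices: S_uuu = 489.4, S_uud = 261, S_udd = 139.2, S_ddd = 74.24
Terminal payoffs (K − S): max(-369.4, 0) = 0, max(-141, 0) = 0, max(-19.2, 0) = 0, max(45.76, 0) = 45.76
Node uu (S = 326.2): V_uu = e^(−0.05)·[0.3590·0.0000 + 0.6410·0.0000] = 0.0000
Node ud (S = 174): V_ud = e^(−0.05)·[0.3590·0.0000 + 0.6410·0.0000] = 0.0000
Node dd (S = 92.8): V_dd = e^(−0.05)·[0.3590·0.0000 + 0.6410·45.7600] = 27.9034
Node u (S = 217.5): V_u = e^(−0.05)·[0.3590·0.0000 + 0.6410·0.0000] = 0.0000
Node d (S = 116): V_d = e^(−0.05)·[0.3590·0.0000 + 0.6410·27.9034] = 17.0149
Node 0 (S = 145): V_0 = e^(−0.05)·[0.3590·0.0000 + 0.6410·17.0149] = 10.3753

$10.38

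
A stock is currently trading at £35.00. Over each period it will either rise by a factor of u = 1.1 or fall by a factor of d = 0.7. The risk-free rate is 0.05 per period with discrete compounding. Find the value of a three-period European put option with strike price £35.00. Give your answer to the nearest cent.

£1.94

Risk-neutral probability p = (1 + 0.05 − 0.7)/(1.1 − 0.7) = 0.3500/0.4000 = 0.8750
Terminal stock prices: S_uuu = 46.59, S_uud = 29.65, S_udd = 18.86, S_ddd = 12
Terminal payoffs (K − S): max(-11.59, 0) = 0, max(5.355, 0) = 5.355, max(16.14, 0) = 16.14, max(23, 0) = 23
Node uu (S = 42.35): V_uu = 1/1.05·[0.8750·0.0000 + 0.1250·5.3550] = 0.6375
Node ud (S = 26.95): V_ud = 1/1.05·[0.8750·5.3550 + 0.1250·16.1350] = 6.3833
Node dd (S = 17.15): V_dd = 1/1.05·[0.8750·16.1350 + 0.1250·22.9950] = 16.1833
Node u (S = 38.5): V_u = 1/1.05·[0.8750·0.6375 + 0.1250·6.3833] = 1.2912
Node d (S = 24.5): V_d = 1/1.05·[0.8750·6.3833 + 0.1250·16.1833] = 7.2460
Node 0 (S = 35): V_0 = 1/1.05·[0.8750·1.2912 + 0.1250·7.2460] = 1.9386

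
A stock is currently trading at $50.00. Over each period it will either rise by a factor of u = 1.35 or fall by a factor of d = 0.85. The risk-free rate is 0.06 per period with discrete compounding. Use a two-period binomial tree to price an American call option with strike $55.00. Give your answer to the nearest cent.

$6.70

Risk-neutral probability p = (1 + 0.06 − 0.85)/(1.35 − 0.85) = 0.2100/0.5000 = 0.4200
Terminal stock prices: S_uu = 91.13, S_ud = 57.38, S_dd = 36.12
Terminal payoffs (S − K): max(36.13, 0) = 36.13, max(2.375, 0) = 2.375, max(-18.88, 0) = 0
Node u (S = 67.5): continuation = 1/1.06·[0.4200·36.1250 + 0.5800·2.3750] = 15.6132; exercise value = 12.5000 ≤ continuation, so V_u = 15.6132
Node d (S = 42.5): continuation = 1/1.06·[0.4200·2.3750 + 0.5800·0.0000] = 0.9410; exercise value = 0.0000 ≤ continuation, so V_d = 0.9410
Node 0 (S = 50): continuation = 1/1.06·[0.4200·15.6132 + 0.5800·0.9410] = 6.7013; exercise value = 0.0000 ≤ continuation, so V_0 = 6.7013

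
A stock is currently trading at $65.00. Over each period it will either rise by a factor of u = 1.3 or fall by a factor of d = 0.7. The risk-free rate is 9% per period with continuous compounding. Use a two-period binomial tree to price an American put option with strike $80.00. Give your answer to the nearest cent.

$15.00

Risk-neutral probability p = (e^0.09 − 0.7)/(1.3 − 0.7) = 0.3942/0.6000 = 0.6570
Terminal stock prices: S_uu = 109.9, S_ud = 59.15, S_dd = 31.85
Terminal payoffs (K − S): max(-29.85, 0) = 0, max(20.85, 0) = 20.85, max(48.15, 0) = 48.15
Node u (S = 84.5): continuation = e^(−0.09)·[0.6570·0.0000 + 0.3430·20.8500] = 6.5368; exercise value = 0.0000 ≤ continuation, so V_u = 6.5368
Node d (S = 45.5): continuation = e^(−0.09)·[0.6570·20.8500 + 0.3430·48.1500] = 27.6145; exercise value = 34.5000 > continuation, so V_d = 34.5000 (exercise)
Node 0 (S = 65): continuation = e^(−0.09)·[0.6570·6.5368 + 0.3430·34.5000] = 14.7412; exercise value = 15.0000 > continuation, so V_0 = 15.0000 (exercise)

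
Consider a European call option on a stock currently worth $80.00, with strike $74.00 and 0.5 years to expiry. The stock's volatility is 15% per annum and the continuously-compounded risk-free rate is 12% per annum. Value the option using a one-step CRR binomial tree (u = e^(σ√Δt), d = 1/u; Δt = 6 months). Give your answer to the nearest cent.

$10.76

CRR parameters: u = e^(σ√Δt) = e^(0.15·√0.5) = 1.1119, d = 1/u = 0.8994
Per-period rate: rΔt = 0.12·0.5 = 0.06, so R = e^0.06 = 1.0618
Risk-neutral probability p = (e^0.06 − 0.8994)/(1.1119 − 0.8994) = 0.1625/0.2125 = 0.7645
Terminal stock prices: S_u = 88.95, S_d = 71.95
Terminal payoffs (S − K): max(14.95, 0) = 14.95, max(-2.051, 0) = 0
Node 0 (S = 80): V_0 = e^(−0.06)·[0.7645·14.9516 + 0.2355·0.0000] = 10.7643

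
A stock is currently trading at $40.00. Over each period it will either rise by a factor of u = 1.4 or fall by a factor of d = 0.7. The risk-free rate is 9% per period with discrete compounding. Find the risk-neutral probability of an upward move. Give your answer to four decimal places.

p = 0.5571

Risk-neutral probability p = (1 + 0.09 − 0.7)/(1.4 − 0.7) = 0.3900/0.7000 = 0.5571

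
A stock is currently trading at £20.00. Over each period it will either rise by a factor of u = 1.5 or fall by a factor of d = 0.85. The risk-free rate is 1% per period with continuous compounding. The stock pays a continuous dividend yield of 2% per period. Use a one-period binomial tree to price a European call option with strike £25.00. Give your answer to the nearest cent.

Per-period risk-free factor R = e^0.01 = 1.0101; dividend-adjusted growth = e^(0.01−0.02) = 0.9900.
Risk-neutral probability p = (0.9900 − 0.85)/(1.5 − 0.85) = 0.1400/0.6500 = 0.2155
Terminal stock prices: S_u = 30, S_d = 17
Terminal payoffs (S − K): max(5, 0) = 5, max(-8, 0) = 0
Node 0 (S = 20): V_0 = e^(−0.01)·[0.2155·5.0000 + 0.7845·0.0000] = 1.0666

£1.07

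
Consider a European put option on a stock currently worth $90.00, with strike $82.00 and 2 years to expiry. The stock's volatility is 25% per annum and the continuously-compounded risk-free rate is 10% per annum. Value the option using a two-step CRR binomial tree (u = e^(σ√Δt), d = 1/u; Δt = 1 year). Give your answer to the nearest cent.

CRR parameters: u = e^(σ√Δt) = e^(0.25·√1) = 1.2840, d = 1/u = 0.7788
Per-period rate: rΔt = 0.1·1 = 0.1, so R = e^0.1 = 1.1052
Risk-neutral probability p = (e^0.1 − 0.7788)/(1.2840 − 0.7788) = 0.3264/0.5052 = 0.6460
Terminal stock prices: S_uu = 148.4, S_ud = 90, S_dd = 54.59
Terminal payoffs (K − S): max(-66.38, 0) = 0, max(-8, 0) = 0, max(27.41, 0) = 27.41
Node u (S = 115.6): V_u = e^(−0.1)·[0.6460·0.0000 + 0.3540·0.0000] = 0.0000
Node d (S = 70.09): V_d = e^(−0.1)·[0.6460·0.0000 + 0.3540·27.4122] = 8.7807
Node 0 (S = 90): V_0 = e^(−0.1)·[0.6460·0.0000 + 0.3540·8.7807] = 2.8127

$2.81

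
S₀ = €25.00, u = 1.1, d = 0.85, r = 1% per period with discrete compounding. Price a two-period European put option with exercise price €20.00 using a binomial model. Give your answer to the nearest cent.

Risk-neutral probability p = (1 + 0.01 − 0.85)/(1.1 − 0.85) = 0.1600/0.2500 = 0.6400
Terminal stock prices: S_uu = 30.25, S_ud = 23.38, S_dd = 18.06
Terminal payoffs (K − S): max(-10.25, 0) = 0, max(-3.375, 0) = 0, max(1.938, 0) = 1.938
Node u (S = 27.5): V_u = 1/1.01·[0.6400·0.0000 + 0.3600·0.0000] = 0.0000
Node d (S = 21.25): V_d = 1/1.01·[0.6400·0.0000 + 0.3600·1.9375] = 0.6906
Node 0 (S = 25): V_0 = 1/1.01·[0.6400·0.0000 + 0.3600·0.6906] = 0.2462

€0.25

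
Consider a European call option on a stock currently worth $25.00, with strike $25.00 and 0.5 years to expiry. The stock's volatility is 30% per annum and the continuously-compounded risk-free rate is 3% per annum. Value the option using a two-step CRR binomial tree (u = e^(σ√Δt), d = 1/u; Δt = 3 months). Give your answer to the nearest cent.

CRR parameters: u = e^(σ√Δt) = e^(0.3·√0.25) = 1.1618, d = 1/u = 0.8607
Per-period rate: rΔt = 0.03·0.25 = 0.0075, so R = e^0.0075 = 1.0075
Risk-neutral probability p = (e^0.0075 − 0.8607)/(1.1618 − 0.8607) = 0.1468/0.3011 = 0.4876
Terminal stock prices: S_uu = 33.75, S_ud = 25, S_dd = 18.52
Terminal payoffs (S − K): max(8.746, 0) = 8.746, max(0, 0) = 0, max(-6.48, 0) = 0
Node u (S = 29.05): V_u = e^(−0.0075)·[0.4876·8.7465 + 0.5124·0.0000] = 4.2327
Node d (S = 21.52): V_d = e^(−0.0075)·[0.4876·0.0000 + 0.5124·0.0000] = 0.0000
Node 0 (S = 25): V_0 = e^(−0.0075)·[0.4876·4.2327 + 0.5124·0.0000] = 2.0483

$2.05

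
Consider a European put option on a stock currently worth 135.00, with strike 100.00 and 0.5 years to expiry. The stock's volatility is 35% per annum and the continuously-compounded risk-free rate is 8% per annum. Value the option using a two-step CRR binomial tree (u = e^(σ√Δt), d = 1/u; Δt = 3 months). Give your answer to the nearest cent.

CRR parameters: u = e^(σ√Δt) = e^(0.35·√0.25) = 1.1912, d = 1/u = 0.8395
Per-period rate: rΔt = 0.08·0.25 = 0.02, so R = e^0.02 = 1.0202
Risk-neutral probability p = (e^0.02 − 0.8395)/(1.1912 − 0.8395) = 0.1807/0.3518 = 0.5138
Terminal stock prices: S_uu = 191.6, S_ud = 135, S_dd = 95.13
Terminal payoffs (K − S): max(-91.57, 0) = 0, max(-35, 0) = 0, max(4.867, 0) = 4.867
Node u (S = 160.8): V_u = e^(−0.02)·[0.5138·0.0000 + 0.4862·0.0000] = 0.0000
Node d (S = 113.3): V_d = e^(−0.02)·[0.5138·0.0000 + 0.4862·4.8671] = 2.3196
Node 0 (S = 135): V_0 = e^(−0.02)·[0.5138·0.0000 + 0.4862·2.3196] = 1.1055

1.11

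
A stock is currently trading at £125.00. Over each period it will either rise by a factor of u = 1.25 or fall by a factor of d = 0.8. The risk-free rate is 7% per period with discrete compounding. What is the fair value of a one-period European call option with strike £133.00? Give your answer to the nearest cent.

£13.04

Risk-neutral probability p = (1 + 0.07 − 0.8)/(1.25 − 0.8) = 0.2700/0.4500 = 0.6000
Terminal stock prices: S_u = 156.2, S_d = 100
Terminal payoffs (S − K): max(23.25, 0) = 23.25, max(-33, 0) = 0
Node 0 (S = 125): V_0 = 1/1.07·[0.6000·23.2500 + 0.4000·0.0000] = 13.0374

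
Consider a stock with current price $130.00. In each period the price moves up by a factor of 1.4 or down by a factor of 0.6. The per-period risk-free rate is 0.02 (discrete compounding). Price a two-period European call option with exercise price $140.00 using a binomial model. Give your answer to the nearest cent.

$30.41

Risk-neutral probability p = (1 + 0.02 − 0.6)/(1.4 − 0.6) = 0.4200/0.8000 = 0.5250
Terminal stock prices: S_uu = 254.8, S_ud = 109.2, S_dd = 46.8
Terminal payoffs (S − K): max(114.8, 0) = 114.8, max(-30.8, 0) = 0, max(-93.2, 0) = 0
Node u (S = 182): V_u = 1/1.02·[0.5250·114.8000 + 0.4750·0.0000] = 59.0882
Node d (S = 78): V_d = 1/1.02·[0.5250·0.0000 + 0.4750·0.0000] = 0.0000
Node 0 (S = 130): V_0 = 1/1.02·[0.5250·59.0882 + 0.4750·0.0000] = 30.4131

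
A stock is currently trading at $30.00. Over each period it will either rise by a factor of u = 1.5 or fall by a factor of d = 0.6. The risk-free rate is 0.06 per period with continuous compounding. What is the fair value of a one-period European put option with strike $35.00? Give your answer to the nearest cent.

Risk-neutral probability p = (e^0.06 − 0.6)/(1.5 − 0.6) = 0.4618/0.9000 = 0.5132
Terminal stock prices: S_u = 45, S_d = 18
Terminal payoffs (K − S): max(-10, 0) = 0, max(17, 0) = 17
Node 0 (S = 30): V_0 = e^(−0.06)·[0.5132·0.0000 + 0.4868·17.0000] = 7.7944

$7.79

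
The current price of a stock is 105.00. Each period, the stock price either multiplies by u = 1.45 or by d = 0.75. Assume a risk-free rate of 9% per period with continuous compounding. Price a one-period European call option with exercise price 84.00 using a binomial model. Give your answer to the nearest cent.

30.67

Risk-neutral probability p = (e^0.09 − 0.75)/(1.45 − 0.75) = 0.3442/0.7000 = 0.4917
Terminal stock prices: S_u = 152.2, S_d = 78.75
Terminal payoffs (S − K): max(68.25, 0) = 68.25, max(-5.25, 0) = 0
Node 0 (S = 105): V_0 = e^(−0.09)·[0.4917·68.2500 + 0.5083·0.0000] = 30.6688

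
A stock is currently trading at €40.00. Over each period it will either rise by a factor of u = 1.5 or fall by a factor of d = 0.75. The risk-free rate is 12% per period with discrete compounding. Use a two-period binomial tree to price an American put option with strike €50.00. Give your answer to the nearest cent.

Risk-neutral probability p = (1 + 0.12 − 0.75)/(1.5 − 0.75) = 0.3700/0.7500 = 0.4933
Terminal stock prices: S_uu = 90, S_ud = 45, S_dd = 22.5
Terminal payoffs (K − S): max(-40, 0) = 0, max(5, 0) = 5, max(27.5, 0) = 27.5
Node u (S = 60): continuation = 1/1.12·[0.4933·0.0000 + 0.5067·5.0000] = 2.2619; exercise value = 0.0000 ≤ continuation, so V_u = 2.2619
Node d (S = 30): continuation = 1/1.12·[0.4933·5.0000 + 0.5067·27.5000] = 14.6429; exercise value = 20.0000 > continuation, so V_d = 20.0000 (exercise)
Node 0 (S = 40): continuation = 1/1.12·[0.4933·2.2619 + 0.5067·20.0000] = 10.0439; exercise value = 10.0000 ≤ continuation, so V_0 = 10.0439

€10.04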